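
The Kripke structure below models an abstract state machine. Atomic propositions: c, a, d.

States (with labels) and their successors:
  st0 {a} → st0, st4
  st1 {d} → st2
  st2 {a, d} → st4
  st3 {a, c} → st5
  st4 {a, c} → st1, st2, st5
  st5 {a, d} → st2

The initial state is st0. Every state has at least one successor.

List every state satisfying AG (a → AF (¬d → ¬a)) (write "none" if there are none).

{st1, st2, st3, st4, st5}

States satisfying a → AF (¬d → ¬a): {st1, st2, st3, st4, st5}.
States satisfying AG (a → AF (¬d → ¬a)): {st1, st2, st3, st4, st5}.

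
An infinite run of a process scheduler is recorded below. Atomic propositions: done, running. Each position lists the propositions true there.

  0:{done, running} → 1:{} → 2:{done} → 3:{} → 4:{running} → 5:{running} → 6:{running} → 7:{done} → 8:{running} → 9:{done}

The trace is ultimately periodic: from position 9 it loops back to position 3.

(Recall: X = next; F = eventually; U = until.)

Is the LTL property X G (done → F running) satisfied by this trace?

Holds

The position after 0 is 1; G (done → F running) is true there.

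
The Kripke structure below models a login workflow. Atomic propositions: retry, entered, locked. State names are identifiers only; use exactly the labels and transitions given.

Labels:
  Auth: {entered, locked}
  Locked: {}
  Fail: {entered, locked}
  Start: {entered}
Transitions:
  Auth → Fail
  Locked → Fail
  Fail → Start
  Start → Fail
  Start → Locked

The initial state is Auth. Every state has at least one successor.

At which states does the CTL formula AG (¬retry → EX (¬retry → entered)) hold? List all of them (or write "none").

States satisfying ¬retry → EX (¬retry → entered): {Auth, Locked, Fail, Start}.
States satisfying AG (¬retry → EX (¬retry → entered)): {Auth, Locked, Fail, Start}.

{Auth, Locked, Fail, Start}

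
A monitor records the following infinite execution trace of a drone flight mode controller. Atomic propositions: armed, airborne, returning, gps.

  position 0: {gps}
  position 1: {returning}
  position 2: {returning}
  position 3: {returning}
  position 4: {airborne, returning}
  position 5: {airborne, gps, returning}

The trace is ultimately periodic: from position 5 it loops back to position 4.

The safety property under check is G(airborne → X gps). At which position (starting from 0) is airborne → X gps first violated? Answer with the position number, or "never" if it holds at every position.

Check airborne → X gps at each position in order: 0 ✓, 1 ✓, 2 ✓, 3 ✓, 4 ✓.
At position 5 the labels are {airborne, gps, returning} and the next position 4 has {airborne, returning}, so airborne → X gps is false there. This is the first violation.

5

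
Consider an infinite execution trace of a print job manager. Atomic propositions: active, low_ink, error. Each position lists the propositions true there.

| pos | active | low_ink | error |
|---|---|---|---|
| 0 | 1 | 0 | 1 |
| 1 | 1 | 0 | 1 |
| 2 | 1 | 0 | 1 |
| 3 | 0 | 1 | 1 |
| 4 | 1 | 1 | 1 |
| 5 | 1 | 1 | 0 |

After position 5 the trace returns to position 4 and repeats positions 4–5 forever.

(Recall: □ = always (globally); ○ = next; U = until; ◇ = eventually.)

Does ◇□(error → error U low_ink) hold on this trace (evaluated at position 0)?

□(error → error U low_ink) holds at position 0, which is reachable from 0, so ◇□(error → error U low_ink) holds.

Holds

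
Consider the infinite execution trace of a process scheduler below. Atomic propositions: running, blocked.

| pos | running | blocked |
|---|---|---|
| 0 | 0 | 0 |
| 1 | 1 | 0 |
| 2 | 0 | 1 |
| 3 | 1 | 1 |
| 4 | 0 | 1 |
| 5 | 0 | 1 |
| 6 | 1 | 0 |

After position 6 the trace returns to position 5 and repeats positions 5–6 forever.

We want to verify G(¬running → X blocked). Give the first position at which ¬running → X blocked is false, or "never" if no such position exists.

0

At position 0 the labels are {} and the next position 1 has {running}, so ¬running → X blocked is false there. This is the first violation.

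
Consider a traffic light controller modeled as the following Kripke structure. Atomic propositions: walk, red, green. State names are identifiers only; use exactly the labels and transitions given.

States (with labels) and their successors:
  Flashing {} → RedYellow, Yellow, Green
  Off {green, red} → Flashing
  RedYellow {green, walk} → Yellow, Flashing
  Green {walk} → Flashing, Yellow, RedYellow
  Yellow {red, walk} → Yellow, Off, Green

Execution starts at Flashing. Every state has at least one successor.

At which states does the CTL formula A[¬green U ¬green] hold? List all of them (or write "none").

States satisfying ¬green: {Flashing, Green, Yellow}.
States satisfying A[¬green U ¬green]: {Flashing, Green, Yellow}.

{Flashing, Green, Yellow}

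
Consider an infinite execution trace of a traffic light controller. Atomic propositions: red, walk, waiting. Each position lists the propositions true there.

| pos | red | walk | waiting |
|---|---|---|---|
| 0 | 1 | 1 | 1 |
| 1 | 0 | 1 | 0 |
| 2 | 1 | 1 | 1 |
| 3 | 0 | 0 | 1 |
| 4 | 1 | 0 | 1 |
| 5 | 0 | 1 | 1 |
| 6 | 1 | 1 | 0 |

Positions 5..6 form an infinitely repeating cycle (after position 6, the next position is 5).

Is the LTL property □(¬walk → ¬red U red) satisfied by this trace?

¬walk → ¬red U red holds at every position 0..6, and those are all positions ever visited, so □(¬walk → ¬red U red) holds.
Positions where ¬walk holds: 3, 4.
Check ¬red U red at each: 3→ok, 4→ok.

Yes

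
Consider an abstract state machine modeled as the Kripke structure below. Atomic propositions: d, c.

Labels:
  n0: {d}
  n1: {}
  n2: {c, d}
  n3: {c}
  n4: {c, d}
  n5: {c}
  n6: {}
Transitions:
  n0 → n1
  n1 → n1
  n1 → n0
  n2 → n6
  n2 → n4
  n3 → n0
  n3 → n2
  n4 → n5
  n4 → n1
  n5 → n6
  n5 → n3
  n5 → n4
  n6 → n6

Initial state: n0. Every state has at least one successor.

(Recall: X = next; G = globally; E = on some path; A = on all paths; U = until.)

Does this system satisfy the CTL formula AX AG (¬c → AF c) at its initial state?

Does not hold

States satisfying AG (¬c → AF c): ∅.
States satisfying AX AG (¬c → AF c): ∅.
n0 ∉ Sat(AX AG (¬c → AF c)).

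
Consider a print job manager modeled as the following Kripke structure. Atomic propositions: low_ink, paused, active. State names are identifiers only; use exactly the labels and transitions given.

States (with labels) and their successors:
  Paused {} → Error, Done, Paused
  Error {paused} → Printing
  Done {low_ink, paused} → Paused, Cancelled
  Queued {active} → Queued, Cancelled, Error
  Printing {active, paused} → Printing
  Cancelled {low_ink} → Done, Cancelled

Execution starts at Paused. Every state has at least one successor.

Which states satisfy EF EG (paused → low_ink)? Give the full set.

{Paused, Done, Queued, Cancelled}

States satisfying EG (paused → low_ink): {Paused, Done, Queued, Cancelled}.
States satisfying EF EG (paused → low_ink): {Paused, Done, Queued, Cancelled}.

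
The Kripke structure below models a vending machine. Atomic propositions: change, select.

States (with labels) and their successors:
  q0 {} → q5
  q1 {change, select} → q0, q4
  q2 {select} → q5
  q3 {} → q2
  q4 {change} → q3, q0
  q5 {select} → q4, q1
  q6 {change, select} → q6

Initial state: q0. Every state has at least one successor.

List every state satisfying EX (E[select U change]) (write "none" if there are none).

{q0, q1, q2, q3, q5, q6}

States satisfying E[select U change]: {q1, q2, q4, q5, q6}.
States satisfying EX (E[select U change]): {q0, q1, q2, q3, q5, q6}.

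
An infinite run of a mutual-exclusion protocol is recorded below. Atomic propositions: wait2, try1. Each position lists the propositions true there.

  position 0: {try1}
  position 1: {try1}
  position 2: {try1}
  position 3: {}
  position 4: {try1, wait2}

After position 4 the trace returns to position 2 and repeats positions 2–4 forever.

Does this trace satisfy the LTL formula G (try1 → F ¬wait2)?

try1 → F ¬wait2 holds at every position 0..4, and those are all positions ever visited, so G (try1 → F ¬wait2) holds.
Positions where try1 holds: 0, 1, 2, 4.
Check F ¬wait2 at each: 0→ok, 1→ok, 2→ok, 4→ok.

Holds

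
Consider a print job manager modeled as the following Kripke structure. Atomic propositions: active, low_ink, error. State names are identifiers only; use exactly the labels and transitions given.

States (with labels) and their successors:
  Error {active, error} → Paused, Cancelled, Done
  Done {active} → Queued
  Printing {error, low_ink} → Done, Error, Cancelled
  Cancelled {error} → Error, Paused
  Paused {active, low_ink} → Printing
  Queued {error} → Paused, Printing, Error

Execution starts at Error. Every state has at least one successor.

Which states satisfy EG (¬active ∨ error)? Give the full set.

{Error, Printing, Cancelled, Queued}

States satisfying ¬active ∨ error: {Error, Printing, Cancelled, Queued}.
States satisfying EG (¬active ∨ error): {Error, Printing, Cancelled, Queued}.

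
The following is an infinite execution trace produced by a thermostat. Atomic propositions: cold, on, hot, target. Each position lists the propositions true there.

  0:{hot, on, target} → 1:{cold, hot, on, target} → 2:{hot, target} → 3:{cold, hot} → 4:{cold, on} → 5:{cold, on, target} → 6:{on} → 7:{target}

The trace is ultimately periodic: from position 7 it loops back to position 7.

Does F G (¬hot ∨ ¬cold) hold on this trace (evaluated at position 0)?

G (¬hot ∨ ¬cold) holds at position 4, which is reachable from 0, so F G (¬hot ∨ ¬cold) holds.

Satisfied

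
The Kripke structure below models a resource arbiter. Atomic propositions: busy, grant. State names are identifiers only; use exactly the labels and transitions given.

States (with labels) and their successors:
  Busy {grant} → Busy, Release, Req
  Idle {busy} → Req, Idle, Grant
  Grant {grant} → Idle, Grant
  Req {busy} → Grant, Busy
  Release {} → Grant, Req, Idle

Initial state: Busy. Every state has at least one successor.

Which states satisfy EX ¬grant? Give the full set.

{Busy, Idle, Grant, Release}

States satisfying ¬grant: {Idle, Req, Release}.
States satisfying EX ¬grant: {Busy, Idle, Grant, Release}.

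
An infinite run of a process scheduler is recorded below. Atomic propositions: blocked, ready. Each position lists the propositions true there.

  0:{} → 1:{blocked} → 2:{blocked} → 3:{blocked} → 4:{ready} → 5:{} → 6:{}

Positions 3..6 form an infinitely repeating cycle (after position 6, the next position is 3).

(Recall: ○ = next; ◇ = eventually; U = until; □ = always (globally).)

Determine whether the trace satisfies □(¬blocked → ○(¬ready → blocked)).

Violated

¬blocked → ○(¬ready → blocked) must hold at every position from 0 onward. It fails at position 4, so □(¬blocked → ○(¬ready → blocked)) is false.
Positions where ¬blocked holds: 0, 4, 5, 6.
Check ○(¬ready → blocked) at each: 0→ok, 4→fails, 5→fails, 6→ok.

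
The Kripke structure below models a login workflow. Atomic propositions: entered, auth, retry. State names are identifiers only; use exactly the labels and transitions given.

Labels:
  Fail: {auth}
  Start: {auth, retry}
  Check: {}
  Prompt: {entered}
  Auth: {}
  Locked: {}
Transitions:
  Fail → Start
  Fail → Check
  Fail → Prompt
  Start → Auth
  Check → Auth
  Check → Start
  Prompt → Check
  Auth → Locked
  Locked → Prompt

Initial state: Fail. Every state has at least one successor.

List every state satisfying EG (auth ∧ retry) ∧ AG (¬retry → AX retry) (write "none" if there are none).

none

States satisfying auth ∧ retry: {Start}.
States satisfying EG (auth ∧ retry): ∅.
States satisfying ¬retry → AX retry: {Start}.
States satisfying AG (¬retry → AX retry): ∅.
States satisfying EG (auth ∧ retry) ∧ AG (¬retry → AX retry): ∅.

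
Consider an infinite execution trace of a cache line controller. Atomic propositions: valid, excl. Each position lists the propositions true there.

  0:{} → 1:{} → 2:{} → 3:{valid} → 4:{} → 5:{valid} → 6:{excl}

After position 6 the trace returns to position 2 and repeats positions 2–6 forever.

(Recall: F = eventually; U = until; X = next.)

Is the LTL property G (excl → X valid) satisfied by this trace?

Violated

excl → X valid must hold at every position from 0 onward. It fails at position 6, so G (excl → X valid) is false.
Positions where excl holds: 6.
Check X valid at each: 6→fails.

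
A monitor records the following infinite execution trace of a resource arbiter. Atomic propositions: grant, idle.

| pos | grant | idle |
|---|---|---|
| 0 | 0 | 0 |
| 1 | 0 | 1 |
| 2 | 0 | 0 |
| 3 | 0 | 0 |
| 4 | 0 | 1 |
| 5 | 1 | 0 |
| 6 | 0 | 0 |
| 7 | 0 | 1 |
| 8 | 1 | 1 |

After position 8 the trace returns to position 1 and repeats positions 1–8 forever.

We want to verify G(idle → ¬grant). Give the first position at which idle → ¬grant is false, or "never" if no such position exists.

Check idle → ¬grant at each position in order: 0 ✓, 1 ✓, 2 ✓, 3 ✓, 4 ✓, 5 ✓, 6 ✓, 7 ✓.
At position 8 the labels are {grant, idle}, so idle → ¬grant is false there. This is the first violation.

8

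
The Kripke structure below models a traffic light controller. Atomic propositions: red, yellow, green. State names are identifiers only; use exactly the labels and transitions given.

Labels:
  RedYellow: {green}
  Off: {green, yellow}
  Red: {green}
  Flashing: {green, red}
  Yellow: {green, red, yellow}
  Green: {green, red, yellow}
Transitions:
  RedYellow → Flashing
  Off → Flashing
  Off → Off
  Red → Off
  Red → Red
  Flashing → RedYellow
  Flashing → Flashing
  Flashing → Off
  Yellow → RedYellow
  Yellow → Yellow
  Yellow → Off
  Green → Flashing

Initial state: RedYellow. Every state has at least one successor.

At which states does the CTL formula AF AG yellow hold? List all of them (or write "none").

none

States satisfying AG yellow: ∅.
States satisfying AF AG yellow: ∅.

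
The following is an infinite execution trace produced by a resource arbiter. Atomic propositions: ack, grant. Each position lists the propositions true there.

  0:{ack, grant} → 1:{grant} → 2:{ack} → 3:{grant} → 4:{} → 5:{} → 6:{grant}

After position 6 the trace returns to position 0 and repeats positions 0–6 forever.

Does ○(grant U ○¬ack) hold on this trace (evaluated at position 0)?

Yes

The position after 0 is 1; grant U ○¬ack is true there.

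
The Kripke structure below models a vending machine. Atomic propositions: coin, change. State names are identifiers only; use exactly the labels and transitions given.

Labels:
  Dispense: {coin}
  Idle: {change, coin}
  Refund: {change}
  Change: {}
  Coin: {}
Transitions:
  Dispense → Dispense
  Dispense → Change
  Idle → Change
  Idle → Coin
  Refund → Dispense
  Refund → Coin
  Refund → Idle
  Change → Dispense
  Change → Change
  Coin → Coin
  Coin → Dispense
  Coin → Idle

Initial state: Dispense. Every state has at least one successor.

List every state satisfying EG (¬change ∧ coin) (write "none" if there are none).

States satisfying ¬change ∧ coin: {Dispense}.
States satisfying EG (¬change ∧ coin): {Dispense}.

{Dispense}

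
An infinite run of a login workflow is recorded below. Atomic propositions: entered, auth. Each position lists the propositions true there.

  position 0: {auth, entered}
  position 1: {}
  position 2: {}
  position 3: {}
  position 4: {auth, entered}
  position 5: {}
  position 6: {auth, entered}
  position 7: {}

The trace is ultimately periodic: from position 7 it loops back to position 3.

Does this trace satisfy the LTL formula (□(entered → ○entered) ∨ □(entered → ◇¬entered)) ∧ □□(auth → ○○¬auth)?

□(auth → ○○¬auth) must hold at every position from 0 onward. It fails at position 0, so □□(auth → ○○¬auth) is false.
At position 0: □(entered → ○entered) ∨ □(entered → ◇¬entered) is true; □□(auth → ○○¬auth) is false; so (□(entered → ○entered) ∨ □(entered → ◇¬entered)) ∧ □□(auth → ○○¬auth) is false.

Does not hold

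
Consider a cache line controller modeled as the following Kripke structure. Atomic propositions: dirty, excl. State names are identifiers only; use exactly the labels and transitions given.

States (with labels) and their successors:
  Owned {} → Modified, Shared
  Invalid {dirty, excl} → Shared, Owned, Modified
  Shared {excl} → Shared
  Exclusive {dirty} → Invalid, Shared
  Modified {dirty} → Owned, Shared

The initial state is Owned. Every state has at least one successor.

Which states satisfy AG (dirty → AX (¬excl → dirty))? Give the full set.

{Shared}

States satisfying dirty → AX (¬excl → dirty): {Owned, Shared, Exclusive}.
States satisfying AG (dirty → AX (¬excl → dirty)): {Shared}.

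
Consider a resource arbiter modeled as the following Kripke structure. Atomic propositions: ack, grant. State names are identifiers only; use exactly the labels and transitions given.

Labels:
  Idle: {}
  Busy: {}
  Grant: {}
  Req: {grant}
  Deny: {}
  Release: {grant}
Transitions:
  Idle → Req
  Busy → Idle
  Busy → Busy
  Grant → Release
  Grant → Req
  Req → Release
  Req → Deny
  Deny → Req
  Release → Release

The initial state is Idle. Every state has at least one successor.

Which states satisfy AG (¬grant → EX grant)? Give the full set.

{Idle, Grant, Req, Deny, Release}

States satisfying ¬grant → EX grant: {Idle, Grant, Req, Deny, Release}.
States satisfying AG (¬grant → EX grant): {Idle, Grant, Req, Deny, Release}.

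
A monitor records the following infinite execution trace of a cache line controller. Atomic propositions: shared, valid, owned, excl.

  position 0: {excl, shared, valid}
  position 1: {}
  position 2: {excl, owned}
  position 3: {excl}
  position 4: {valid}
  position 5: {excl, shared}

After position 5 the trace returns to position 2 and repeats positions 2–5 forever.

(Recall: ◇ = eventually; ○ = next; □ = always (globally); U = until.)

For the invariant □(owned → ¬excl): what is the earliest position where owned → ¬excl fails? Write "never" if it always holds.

2

Check owned → ¬excl at each position in order: 0 ✓, 1 ✓.
At position 2 the labels are {excl, owned}, so owned → ¬excl is false there. This is the first violation.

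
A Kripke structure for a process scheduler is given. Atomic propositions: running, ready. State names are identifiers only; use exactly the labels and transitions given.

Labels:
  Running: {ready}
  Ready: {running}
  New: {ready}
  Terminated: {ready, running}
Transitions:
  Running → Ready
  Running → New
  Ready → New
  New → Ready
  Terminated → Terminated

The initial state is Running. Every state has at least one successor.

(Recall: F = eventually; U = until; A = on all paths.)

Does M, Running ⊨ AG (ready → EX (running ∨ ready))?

States satisfying ready → EX (running ∨ ready): {Running, Ready, New, Terminated}.
States satisfying AG (ready → EX (running ∨ ready)): {Running, Ready, New, Terminated}.
Every state reachable from Running satisfies ready → EX (running ∨ ready).
Running ∈ Sat(AG (ready → EX (running ∨ ready))).

Holds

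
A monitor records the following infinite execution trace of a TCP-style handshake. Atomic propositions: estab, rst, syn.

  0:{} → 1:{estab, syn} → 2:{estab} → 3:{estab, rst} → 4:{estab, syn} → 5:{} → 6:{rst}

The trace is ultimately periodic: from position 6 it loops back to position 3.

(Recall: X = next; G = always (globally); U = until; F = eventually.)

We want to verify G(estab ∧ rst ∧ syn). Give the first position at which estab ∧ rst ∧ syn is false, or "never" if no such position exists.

At position 0 the labels are {}, so estab ∧ rst ∧ syn is false there. This is the first violation.

0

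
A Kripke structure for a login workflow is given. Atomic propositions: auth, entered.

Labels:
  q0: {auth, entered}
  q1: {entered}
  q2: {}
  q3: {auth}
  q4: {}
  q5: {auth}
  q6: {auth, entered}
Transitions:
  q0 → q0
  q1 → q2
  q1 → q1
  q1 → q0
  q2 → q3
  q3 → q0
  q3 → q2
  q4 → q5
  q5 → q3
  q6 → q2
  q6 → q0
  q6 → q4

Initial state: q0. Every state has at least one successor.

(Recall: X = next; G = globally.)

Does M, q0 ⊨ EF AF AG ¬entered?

States satisfying AF AG ¬entered: ∅.
States satisfying EF AF AG ¬entered: ∅.
No suitable path/successor from q0 witnesses the formula.
q0 ∉ Sat(EF AF AG ¬entered).

Violated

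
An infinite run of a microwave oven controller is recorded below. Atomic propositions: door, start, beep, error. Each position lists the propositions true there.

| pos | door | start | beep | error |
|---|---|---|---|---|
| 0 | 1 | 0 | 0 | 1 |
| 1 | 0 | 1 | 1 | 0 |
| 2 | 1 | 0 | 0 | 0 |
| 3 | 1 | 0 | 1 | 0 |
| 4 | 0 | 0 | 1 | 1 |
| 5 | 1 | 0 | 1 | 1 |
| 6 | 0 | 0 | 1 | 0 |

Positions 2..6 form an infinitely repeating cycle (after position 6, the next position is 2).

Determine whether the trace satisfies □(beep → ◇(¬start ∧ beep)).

Satisfied

beep → ◇(¬start ∧ beep) holds at every position 0..6, and those are all positions ever visited, so □(beep → ◇(¬start ∧ beep)) holds.
Positions where beep holds: 1, 3, 4, 5, 6.
Check ◇(¬start ∧ beep) at each: 1→ok, 3→ok, 4→ok, 5→ok, 6→ok.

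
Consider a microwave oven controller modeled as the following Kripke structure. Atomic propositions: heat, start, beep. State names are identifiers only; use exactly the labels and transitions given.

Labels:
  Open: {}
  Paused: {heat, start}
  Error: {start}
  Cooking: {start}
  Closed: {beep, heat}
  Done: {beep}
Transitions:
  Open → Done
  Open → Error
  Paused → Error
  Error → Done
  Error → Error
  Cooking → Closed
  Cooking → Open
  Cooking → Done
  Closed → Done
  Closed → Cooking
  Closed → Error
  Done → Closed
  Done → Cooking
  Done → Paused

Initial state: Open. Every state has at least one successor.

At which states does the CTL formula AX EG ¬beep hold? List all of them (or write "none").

States satisfying EG ¬beep: {Open, Paused, Error, Cooking}.
States satisfying AX EG ¬beep: {Paused}.

{Paused}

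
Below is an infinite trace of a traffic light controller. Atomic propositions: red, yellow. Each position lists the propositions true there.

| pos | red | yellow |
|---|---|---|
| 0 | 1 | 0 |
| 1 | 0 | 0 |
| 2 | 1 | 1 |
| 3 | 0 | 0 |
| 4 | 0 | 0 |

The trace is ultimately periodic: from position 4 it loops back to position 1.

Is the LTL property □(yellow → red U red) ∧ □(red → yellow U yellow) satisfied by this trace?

yellow → red U red holds at every position 0..4, and those are all positions ever visited, so □(yellow → red U red) holds.
Positions where yellow holds: 2.
Check red U red at each: 2→ok.
red → yellow U yellow must hold at every position from 0 onward. It fails at position 0, so □(red → yellow U yellow) is false.
Positions where red holds: 0, 2.
Check yellow U yellow at each: 0→fails, 2→ok.
At position 0: □(yellow → red U red) is true; □(red → yellow U yellow) is false; so □(yellow → red U red) ∧ □(red → yellow U yellow) is false.

Violated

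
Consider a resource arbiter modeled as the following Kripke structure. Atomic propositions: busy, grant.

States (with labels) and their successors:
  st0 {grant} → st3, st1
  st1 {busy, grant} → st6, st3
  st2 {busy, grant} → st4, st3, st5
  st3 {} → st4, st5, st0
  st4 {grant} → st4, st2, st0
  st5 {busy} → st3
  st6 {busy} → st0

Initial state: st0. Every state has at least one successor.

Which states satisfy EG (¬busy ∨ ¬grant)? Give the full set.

States satisfying ¬busy ∨ ¬grant: {st0, st3, st4, st5, st6}.
States satisfying EG (¬busy ∨ ¬grant): {st0, st3, st4, st5, st6}.

{st0, st3, st4, st5, st6}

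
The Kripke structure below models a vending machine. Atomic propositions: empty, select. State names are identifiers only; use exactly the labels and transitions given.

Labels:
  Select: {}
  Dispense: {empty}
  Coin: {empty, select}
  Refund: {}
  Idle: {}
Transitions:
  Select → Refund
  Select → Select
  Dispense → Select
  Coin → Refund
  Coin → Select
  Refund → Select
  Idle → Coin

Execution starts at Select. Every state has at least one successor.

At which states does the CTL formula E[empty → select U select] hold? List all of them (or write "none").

{Coin, Idle}

States satisfying empty → select: {Select, Coin, Refund, Idle}.
States satisfying select: {Coin}.
States satisfying E[empty → select U select]: {Coin, Idle}.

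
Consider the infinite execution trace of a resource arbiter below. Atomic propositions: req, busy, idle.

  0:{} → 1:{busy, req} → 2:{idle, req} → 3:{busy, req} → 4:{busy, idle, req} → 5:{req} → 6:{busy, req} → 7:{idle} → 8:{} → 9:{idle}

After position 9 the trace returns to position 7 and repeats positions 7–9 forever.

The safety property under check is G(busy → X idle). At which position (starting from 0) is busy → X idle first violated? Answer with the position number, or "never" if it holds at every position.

Check busy → X idle at each position in order: 0 ✓, 1 ✓, 2 ✓, 3 ✓.
At position 4 the labels are {busy, idle, req} and the next position 5 has {req}, so busy → X idle is false there. This is the first violation.

4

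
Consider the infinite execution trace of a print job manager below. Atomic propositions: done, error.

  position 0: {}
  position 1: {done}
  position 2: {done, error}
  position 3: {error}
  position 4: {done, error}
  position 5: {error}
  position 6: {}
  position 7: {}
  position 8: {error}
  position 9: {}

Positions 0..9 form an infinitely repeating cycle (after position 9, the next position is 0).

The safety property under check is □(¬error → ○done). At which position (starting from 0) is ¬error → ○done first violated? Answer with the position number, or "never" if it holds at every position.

Check ¬error → ○done at each position in order: 0 ✓, 1 ✓, 2 ✓, 3 ✓, 4 ✓, 5 ✓.
At position 6 the labels are {} and the next position 7 has {}, so ¬error → ○done is false there. This is the first violation.

6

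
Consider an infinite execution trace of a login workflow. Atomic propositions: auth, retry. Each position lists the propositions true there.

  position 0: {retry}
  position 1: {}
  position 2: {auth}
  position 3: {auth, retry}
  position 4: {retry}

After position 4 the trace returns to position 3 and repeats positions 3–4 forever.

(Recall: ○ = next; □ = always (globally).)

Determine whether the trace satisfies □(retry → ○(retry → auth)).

Does not hold

retry → ○(retry → auth) must hold at every position from 0 onward. It fails at position 3, so □(retry → ○(retry → auth)) is false.
Positions where retry holds: 0, 3, 4.
Check ○(retry → auth) at each: 0→ok, 3→fails, 4→ok.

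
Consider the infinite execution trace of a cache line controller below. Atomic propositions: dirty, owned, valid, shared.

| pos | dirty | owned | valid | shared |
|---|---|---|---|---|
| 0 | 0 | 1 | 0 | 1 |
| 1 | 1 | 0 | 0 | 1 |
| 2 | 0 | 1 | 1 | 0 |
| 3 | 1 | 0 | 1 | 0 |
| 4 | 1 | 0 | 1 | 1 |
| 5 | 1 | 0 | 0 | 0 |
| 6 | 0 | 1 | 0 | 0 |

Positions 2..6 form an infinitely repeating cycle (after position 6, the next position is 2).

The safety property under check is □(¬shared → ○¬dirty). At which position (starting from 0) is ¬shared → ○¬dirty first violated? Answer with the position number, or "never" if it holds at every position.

Check ¬shared → ○¬dirty at each position in order: 0 ✓, 1 ✓.
At position 2 the labels are {owned, valid} and the next position 3 has {dirty, valid}, so ¬shared → ○¬dirty is false there. This is the first violation.

2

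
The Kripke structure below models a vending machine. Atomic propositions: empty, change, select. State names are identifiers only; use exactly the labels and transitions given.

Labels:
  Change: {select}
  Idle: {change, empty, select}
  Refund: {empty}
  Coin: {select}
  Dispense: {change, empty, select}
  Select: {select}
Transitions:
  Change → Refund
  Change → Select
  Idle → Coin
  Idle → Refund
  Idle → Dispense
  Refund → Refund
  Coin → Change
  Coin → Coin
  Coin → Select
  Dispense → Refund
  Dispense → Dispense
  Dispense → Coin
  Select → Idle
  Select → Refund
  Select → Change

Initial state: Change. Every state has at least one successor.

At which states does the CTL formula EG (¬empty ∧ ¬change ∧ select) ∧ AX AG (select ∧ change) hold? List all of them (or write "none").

none

States satisfying ¬empty ∧ ¬change ∧ select: {Change, Coin, Select}.
States satisfying EG (¬empty ∧ ¬change ∧ select): {Change, Coin, Select}.
States satisfying AG (select ∧ change): ∅.
States satisfying AX AG (select ∧ change): ∅.
States satisfying EG (¬empty ∧ ¬change ∧ select) ∧ AX AG (select ∧ change): ∅.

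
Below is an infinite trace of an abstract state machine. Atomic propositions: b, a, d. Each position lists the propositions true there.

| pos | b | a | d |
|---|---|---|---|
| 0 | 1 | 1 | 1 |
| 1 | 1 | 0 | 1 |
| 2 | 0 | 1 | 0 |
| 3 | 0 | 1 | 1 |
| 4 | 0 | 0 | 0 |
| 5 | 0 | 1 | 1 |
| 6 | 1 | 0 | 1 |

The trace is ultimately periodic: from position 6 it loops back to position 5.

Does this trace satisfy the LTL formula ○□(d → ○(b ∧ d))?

The position after 0 is 1; □(d → ○(b ∧ d)) is false there.

No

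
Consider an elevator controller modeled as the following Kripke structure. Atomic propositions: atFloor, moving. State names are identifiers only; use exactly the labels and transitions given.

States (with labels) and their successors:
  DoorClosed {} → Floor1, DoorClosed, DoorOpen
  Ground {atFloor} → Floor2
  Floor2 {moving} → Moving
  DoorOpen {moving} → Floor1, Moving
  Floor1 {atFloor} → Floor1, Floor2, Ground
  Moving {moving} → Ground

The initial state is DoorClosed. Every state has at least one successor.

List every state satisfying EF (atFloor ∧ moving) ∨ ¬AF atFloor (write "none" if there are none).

{DoorClosed}

States satisfying atFloor ∧ moving: ∅.
States satisfying EF (atFloor ∧ moving): ∅.
States satisfying atFloor: {Ground, Floor1}.
States satisfying AF atFloor: {Ground, Floor2, DoorOpen, Floor1, Moving}.
States satisfying ¬AF atFloor: {DoorClosed}.
States satisfying EF (atFloor ∧ moving) ∨ ¬AF atFloor: {DoorClosed}.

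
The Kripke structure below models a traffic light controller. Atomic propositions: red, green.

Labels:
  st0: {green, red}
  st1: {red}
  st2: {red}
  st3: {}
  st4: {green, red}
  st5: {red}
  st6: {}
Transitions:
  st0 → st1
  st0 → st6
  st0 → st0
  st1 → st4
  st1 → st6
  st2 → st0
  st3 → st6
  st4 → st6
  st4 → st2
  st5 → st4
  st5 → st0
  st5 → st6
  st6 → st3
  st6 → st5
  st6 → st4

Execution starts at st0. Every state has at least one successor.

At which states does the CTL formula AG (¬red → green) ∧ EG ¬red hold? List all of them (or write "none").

none

States satisfying ¬red → green: {st0, st1, st2, st4, st5}.
States satisfying AG (¬red → green): ∅.
States satisfying ¬red: {st3, st6}.
States satisfying EG ¬red: {st3, st6}.
States satisfying AG (¬red → green) ∧ EG ¬red: ∅.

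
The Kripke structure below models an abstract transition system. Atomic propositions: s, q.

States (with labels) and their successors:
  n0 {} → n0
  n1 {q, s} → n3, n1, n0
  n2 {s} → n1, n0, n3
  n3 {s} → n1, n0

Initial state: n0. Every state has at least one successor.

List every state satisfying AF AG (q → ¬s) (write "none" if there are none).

{n0}

States satisfying AG (q → ¬s): {n0}.
States satisfying AF AG (q → ¬s): {n0}.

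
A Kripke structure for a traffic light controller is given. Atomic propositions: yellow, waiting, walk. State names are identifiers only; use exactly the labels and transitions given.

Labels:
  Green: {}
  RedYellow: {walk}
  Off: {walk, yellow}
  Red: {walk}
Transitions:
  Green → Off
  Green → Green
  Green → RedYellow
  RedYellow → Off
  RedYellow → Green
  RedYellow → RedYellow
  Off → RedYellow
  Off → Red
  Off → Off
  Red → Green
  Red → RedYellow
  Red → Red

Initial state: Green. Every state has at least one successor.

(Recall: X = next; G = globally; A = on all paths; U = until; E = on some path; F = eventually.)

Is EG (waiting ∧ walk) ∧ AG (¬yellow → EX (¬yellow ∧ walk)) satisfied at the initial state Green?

States satisfying waiting ∧ walk: ∅.
States satisfying EG (waiting ∧ walk): ∅.
States satisfying ¬yellow → EX (¬yellow ∧ walk): {Green, RedYellow, Off, Red}.
States satisfying AG (¬yellow → EX (¬yellow ∧ walk)): {Green, RedYellow, Off, Red}.
States satisfying EG (waiting ∧ walk) ∧ AG (¬yellow → EX (¬yellow ∧ walk)): ∅.
Green ∉ Sat(EG (waiting ∧ walk) ∧ AG (¬yellow → EX (¬yellow ∧ walk))).

Violated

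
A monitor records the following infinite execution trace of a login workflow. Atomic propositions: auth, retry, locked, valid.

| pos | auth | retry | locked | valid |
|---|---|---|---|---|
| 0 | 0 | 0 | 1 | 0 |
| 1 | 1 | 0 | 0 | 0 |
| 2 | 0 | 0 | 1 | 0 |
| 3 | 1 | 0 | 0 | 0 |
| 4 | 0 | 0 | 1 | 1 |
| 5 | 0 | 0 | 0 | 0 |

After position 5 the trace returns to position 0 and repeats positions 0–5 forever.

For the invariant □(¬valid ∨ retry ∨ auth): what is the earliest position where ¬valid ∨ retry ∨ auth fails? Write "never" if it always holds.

4

Check ¬valid ∨ retry ∨ auth at each position in order: 0 ✓, 1 ✓, 2 ✓, 3 ✓.
At position 4 the labels are {locked, valid}, so ¬valid ∨ retry ∨ auth is false there. This is the first violation.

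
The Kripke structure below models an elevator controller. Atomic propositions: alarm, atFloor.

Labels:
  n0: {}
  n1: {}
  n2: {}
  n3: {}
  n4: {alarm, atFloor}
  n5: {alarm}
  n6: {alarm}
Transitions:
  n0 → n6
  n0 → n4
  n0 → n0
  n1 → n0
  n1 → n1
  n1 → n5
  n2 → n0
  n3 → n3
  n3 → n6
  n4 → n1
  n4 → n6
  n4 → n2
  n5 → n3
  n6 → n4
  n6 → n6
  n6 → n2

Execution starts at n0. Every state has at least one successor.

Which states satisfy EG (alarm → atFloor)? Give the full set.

{n0, n1, n2, n3, n4}

States satisfying alarm → atFloor: {n0, n1, n2, n3, n4}.
States satisfying EG (alarm → atFloor): {n0, n1, n2, n3, n4}.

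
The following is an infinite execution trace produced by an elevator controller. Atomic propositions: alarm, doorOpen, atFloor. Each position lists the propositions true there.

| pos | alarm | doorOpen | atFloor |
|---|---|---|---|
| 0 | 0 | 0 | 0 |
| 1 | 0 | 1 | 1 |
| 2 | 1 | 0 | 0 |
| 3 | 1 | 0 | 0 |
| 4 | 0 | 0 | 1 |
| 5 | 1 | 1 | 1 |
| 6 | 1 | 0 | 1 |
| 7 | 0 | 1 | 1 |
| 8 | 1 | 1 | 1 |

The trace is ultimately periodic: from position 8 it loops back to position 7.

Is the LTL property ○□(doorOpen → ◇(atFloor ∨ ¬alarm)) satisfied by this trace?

Satisfied

The position after 0 is 1; □(doorOpen → ◇(atFloor ∨ ¬alarm)) is true there.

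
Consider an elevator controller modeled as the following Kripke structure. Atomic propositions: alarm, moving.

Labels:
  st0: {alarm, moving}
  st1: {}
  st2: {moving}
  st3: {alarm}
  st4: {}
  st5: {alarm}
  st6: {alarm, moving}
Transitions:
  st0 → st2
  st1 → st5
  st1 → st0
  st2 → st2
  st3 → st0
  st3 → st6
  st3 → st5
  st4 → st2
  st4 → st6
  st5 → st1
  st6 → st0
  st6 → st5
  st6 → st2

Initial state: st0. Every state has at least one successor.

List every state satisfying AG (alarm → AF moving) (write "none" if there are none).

{st0, st2}

States satisfying alarm → AF moving: {st0, st1, st2, st4, st6}.
States satisfying AG (alarm → AF moving): {st0, st2}.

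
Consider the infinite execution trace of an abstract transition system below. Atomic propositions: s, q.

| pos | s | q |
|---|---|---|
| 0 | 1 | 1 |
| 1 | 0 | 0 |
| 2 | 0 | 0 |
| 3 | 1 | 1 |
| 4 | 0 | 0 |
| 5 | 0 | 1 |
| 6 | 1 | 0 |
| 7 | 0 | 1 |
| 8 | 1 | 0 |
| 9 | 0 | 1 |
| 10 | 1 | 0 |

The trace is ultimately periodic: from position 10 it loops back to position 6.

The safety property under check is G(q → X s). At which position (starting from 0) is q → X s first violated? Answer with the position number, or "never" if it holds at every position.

At position 0 the labels are {q, s} and the next position 1 has {}, so q → X s is false there. This is the first violation.

0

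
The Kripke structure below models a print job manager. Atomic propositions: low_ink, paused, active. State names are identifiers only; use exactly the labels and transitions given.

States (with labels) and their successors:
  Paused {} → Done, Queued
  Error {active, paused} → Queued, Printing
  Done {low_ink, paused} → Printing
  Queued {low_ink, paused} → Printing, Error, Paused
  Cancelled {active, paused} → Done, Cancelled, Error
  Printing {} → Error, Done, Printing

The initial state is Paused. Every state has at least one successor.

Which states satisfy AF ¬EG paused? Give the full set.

States satisfying ¬EG paused: {Paused, Done, Printing}.
States satisfying AF ¬EG paused: {Paused, Done, Printing}.

{Paused, Done, Printing}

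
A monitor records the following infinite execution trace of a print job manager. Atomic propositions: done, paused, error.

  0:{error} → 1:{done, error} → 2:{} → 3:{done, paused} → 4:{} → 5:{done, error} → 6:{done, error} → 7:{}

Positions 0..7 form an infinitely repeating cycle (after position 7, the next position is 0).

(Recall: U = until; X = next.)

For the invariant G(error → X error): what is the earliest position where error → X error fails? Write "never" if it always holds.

Check error → X error at each position in order: 0 ✓.
At position 1 the labels are {done, error} and the next position 2 has {}, so error → X error is false there. This is the first violation.

1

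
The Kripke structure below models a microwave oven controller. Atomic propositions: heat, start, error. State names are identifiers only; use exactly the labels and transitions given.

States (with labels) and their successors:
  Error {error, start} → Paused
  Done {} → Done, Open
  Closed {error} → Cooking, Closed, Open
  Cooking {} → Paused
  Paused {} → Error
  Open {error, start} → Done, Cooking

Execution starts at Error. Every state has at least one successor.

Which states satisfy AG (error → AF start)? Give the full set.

{Error, Done, Cooking, Paused, Open}

States satisfying error → AF start: {Error, Done, Cooking, Paused, Open}.
States satisfying AG (error → AF start): {Error, Done, Cooking, Paused, Open}.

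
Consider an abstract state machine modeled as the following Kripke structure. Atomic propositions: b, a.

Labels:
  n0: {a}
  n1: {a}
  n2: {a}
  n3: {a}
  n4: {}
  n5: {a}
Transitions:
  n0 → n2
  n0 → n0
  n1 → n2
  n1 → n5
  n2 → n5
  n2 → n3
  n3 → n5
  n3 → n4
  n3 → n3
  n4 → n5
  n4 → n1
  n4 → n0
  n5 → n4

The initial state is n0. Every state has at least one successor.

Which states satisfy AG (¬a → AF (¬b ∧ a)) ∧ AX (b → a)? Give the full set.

{n0, n1, n2, n3, n4, n5}

States satisfying ¬a → AF (¬b ∧ a): {n0, n1, n2, n3, n4, n5}.
States satisfying AG (¬a → AF (¬b ∧ a)): {n0, n1, n2, n3, n4, n5}.
States satisfying b → a: {n0, n1, n2, n3, n4, n5}.
States satisfying AX (b → a): {n0, n1, n2, n3, n4, n5}.
States satisfying AG (¬a → AF (¬b ∧ a)) ∧ AX (b → a): {n0, n1, n2, n3, n4, n5}.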